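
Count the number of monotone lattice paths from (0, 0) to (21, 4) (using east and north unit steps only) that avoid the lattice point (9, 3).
Number of paths = 9790

Total paths from (0, 0) to (21, 4): C(25, 21) = 12650. Paths through (9, 3): (paths (0, 0) → (9, 3)) × (paths (9, 3) → (21, 4)) = C(12, 9) · C(13, 12) = 220 · 13 = 2860. Avoidance count = 12650 − 2860 = 9790.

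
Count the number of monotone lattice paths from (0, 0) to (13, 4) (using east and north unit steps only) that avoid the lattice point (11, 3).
Number of paths = 1288

Total paths from (0, 0) to (13, 4): C(17, 13) = 2380. Paths through (11, 3): (paths (0, 0) → (11, 3)) × (paths (11, 3) → (13, 4)) = C(14, 11) · C(3, 2) = 364 · 3 = 1092. Avoidance count = 2380 − 1092 = 1288.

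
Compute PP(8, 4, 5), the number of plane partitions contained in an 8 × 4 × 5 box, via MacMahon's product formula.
PP(8, 4, 5) = 4789851066

Evaluate the triple product over i = 1..8, j = 1..4, k = 1..5. The factors are (2/1) · (3/2) · (4/3) · (5/4) · (6/5) · (3/2) · (4/3) · (5/4) · … (160 factors total). The numerators and denominators telescope so the product is an integer; carrying out the multiplication exactly gives PP(8, 4, 5) = 4789851066.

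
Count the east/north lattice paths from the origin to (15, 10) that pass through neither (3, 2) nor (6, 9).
Number of paths = 1971010

Inclusion–exclusion. Total paths: C(25, 15) = 3268760. Through P₁: C(5, 3)·C(20, 12) = 1259700. Through P₂: C(15, 6)·C(10, 9) = 50050. Since P₁ is strictly southwest of P₂, a monotone path through both must visit P₁ then P₂; paths through both = C(5, 3)·C(10, 3)·C(10, 9) = 12000. Avoid both = 3268760 − 1259700 − 50050 + 12000 = 1971010.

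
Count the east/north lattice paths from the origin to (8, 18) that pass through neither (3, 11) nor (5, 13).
Number of paths = 916483

Inclusion–exclusion. Total paths: C(26, 8) = 1562275. Through P₁: C(14, 3)·C(12, 5) = 288288. Through P₂: C(18, 5)·C(8, 3) = 479808. Since P₁ is strictly southwest of P₂, a monotone path through both must visit P₁ then P₂; paths through both = C(14, 3)·C(4, 2)·C(8, 3) = 122304. Avoid both = 1562275 − 288288 − 479808 + 122304 = 916483.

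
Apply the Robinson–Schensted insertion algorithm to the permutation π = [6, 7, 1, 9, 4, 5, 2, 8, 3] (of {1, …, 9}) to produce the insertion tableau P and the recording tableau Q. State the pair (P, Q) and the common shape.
P = [1, 2, 3, 8] / [4, 5, 9] / [6, 7];  Q = [1, 2, 4, 8] / [3, 5, 6] / [7, 9];  common shape = (4, 3, 2)

Row-insert the values π_1, π_2, … into P one at a time, bumping the leftmost entry strictly greater than the inserted value down to the next row. The recording tableau Q records, in position (i, j), the step at which that cell was added to P.
  Insert 6 (step 1): P = [6];  Q = [1]
  Insert 7 (step 2): P = [6, 7];  Q = [1, 2]
  Insert 1 (step 3): P = [1, 7] / [6];  Q = [1, 2] / [3]
  Insert 9 (step 4): P = [1, 7, 9] / [6];  Q = [1, 2, 4] / [3]
  Insert 4 (step 5): P = [1, 4, 9] / [6, 7];  Q = [1, 2, 4] / [3, 5]
  Insert 5 (step 6): P = [1, 4, 5] / [6, 7, 9];  Q = [1, 2, 4] / [3, 5, 6]
  Insert 2 (step 7): P = [1, 2, 5] / [4, 7, 9] / [6];  Q = [1, 2, 4] / [3, 5, 6] / [7]
  Insert 8 (step 8): P = [1, 2, 5, 8] / [4, 7, 9] / [6];  Q = [1, 2, 4, 8] / [3, 5, 6] / [7]
  Insert 3 (step 9): P = [1, 2, 3, 8] / [4, 5, 9] / [6, 7];  Q = [1, 2, 4, 8] / [3, 5, 6] / [7, 9]
Final shape: (4, 3, 2).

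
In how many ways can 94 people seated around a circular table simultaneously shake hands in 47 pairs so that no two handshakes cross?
C_47 = 33868773757191046886429490

These noncrossing handshakes are counted by the Catalan number C_n = (1/(n + 1)) · C(2n, n). For n = 47: C_47 = (1/48) · C(94, 47) = 1625701140345170250548615520/48 = 33868773757191046886429490.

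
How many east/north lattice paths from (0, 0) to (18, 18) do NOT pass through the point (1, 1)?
Number of paths = 4407922860

Total paths from (0, 0) to (18, 18): C(36, 18) = 9075135300. Paths through (1, 1): (paths (0, 0) → (1, 1)) × (paths (1, 1) → (18, 18)) = C(2, 1) · C(34, 17) = 2 · 2333606220 = 4667212440. Avoidance count = 9075135300 − 4667212440 = 4407922860.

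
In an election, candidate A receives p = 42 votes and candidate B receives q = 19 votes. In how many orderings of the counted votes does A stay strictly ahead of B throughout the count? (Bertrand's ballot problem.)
Strict-lead orderings = 1119772632212850

Total orderings of the 61 votes with 42 for A: C(61, 42) = 2969831763694950. By the Bertrand ballot formula (Cycle Lemma / reflection principle), the number of orderings in which A is strictly ahead of B throughout is (p − q)/(p + q) · C(p + q, p) = (42 − 19)/(42 + 19) · 2969831763694950 = 1119772632212850.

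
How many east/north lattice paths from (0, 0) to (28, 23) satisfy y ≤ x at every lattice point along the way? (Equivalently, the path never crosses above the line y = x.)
Number of paths = 40715807302800

By the reflection principle (André's argument), the number of monotone paths to (28, 23) with n ≤ m that never go above y = x is C(51, 28) − C(51, 29) = 196793068630200 − 156077261327400 = 40715807302800.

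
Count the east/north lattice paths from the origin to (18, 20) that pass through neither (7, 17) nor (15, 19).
Number of paths = 26090447394

Inclusion–exclusion. Total paths: C(38, 18) = 33578000610. Through P₁: C(24, 7)·C(14, 11) = 125981856. Through P₂: C(34, 15)·C(4, 3) = 7423870080. Since P₁ is strictly southwest of P₂, a monotone path through both must visit P₁ then P₂; paths through both = C(24, 7)·C(10, 8)·C(4, 3) = 62298720. Avoid both = 33578000610 − 125981856 − 7423870080 + 62298720 = 26090447394.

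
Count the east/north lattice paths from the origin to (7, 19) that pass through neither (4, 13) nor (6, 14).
Number of paths = 268160

Inclusion–exclusion. Total paths: C(26, 7) = 657800. Through P₁: C(17, 4)·C(9, 3) = 199920. Through P₂: C(20, 6)·C(6, 1) = 232560. Since P₁ is strictly southwest of P₂, a monotone path through both must visit P₁ then P₂; paths through both = C(17, 4)·C(3, 2)·C(6, 1) = 42840. Avoid both = 657800 − 199920 − 232560 + 42840 = 268160.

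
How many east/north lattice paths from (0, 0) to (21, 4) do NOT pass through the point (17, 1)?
Number of paths = 12020

Total paths from (0, 0) to (21, 4): C(25, 21) = 12650. Paths through (17, 1): (paths (0, 0) → (17, 1)) × (paths (17, 1) → (21, 4)) = C(18, 17) · C(7, 4) = 18 · 35 = 630. Avoidance count = 12650 − 630 = 12020.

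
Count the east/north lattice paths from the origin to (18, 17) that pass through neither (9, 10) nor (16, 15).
Number of paths = 2116502416

Inclusion–exclusion. Total paths: C(35, 18) = 4537567650. Through P₁: C(19, 9)·C(16, 9) = 1056804320. Through P₂: C(31, 16)·C(4, 2) = 1803241170. Since P₁ is strictly southwest of P₂, a monotone path through both must visit P₁ then P₂; paths through both = C(19, 9)·C(12, 7)·C(4, 2) = 438980256. Avoid both = 4537567650 − 1056804320 − 1803241170 + 438980256 = 2116502416.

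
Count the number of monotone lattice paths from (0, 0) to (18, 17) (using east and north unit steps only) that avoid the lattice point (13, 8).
Number of paths = 4130180670

Total paths from (0, 0) to (18, 17): C(35, 18) = 4537567650. Paths through (13, 8): (paths (0, 0) → (13, 8)) × (paths (13, 8) → (18, 17)) = C(21, 13) · C(14, 5) = 203490 · 2002 = 407386980. Avoidance count = 4537567650 − 407386980 = 4130180670.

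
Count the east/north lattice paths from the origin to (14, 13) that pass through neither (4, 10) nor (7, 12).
Number of paths = 19448990

Inclusion–exclusion. Total paths: C(27, 14) = 20058300. Through P₁: C(14, 4)·C(13, 10) = 286286. Through P₂: C(19, 7)·C(8, 7) = 403104. Since P₁ is strictly southwest of P₂, a monotone path through both must visit P₁ then P₂; paths through both = C(14, 4)·C(5, 3)·C(8, 7) = 80080. Avoid both = 20058300 − 286286 − 403104 + 80080 = 19448990.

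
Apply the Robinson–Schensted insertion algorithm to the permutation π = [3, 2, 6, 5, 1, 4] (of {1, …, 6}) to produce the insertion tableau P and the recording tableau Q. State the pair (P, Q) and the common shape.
P = [1, 4] / [2, 5] / [3, 6];  Q = [1, 3] / [2, 4] / [5, 6];  common shape = (2, 2, 2)

Row-insert the values π_1, π_2, … into P one at a time, bumping the leftmost entry strictly greater than the inserted value down to the next row. The recording tableau Q records, in position (i, j), the step at which that cell was added to P.
  Insert 3 (step 1): P = [3];  Q = [1]
  Insert 2 (step 2): P = [2] / [3];  Q = [1] / [2]
  Insert 6 (step 3): P = [2, 6] / [3];  Q = [1, 3] / [2]
  Insert 5 (step 4): P = [2, 5] / [3, 6];  Q = [1, 3] / [2, 4]
  Insert 1 (step 5): P = [1, 5] / [2, 6] / [3];  Q = [1, 3] / [2, 4] / [5]
  Insert 4 (step 6): P = [1, 4] / [2, 5] / [3, 6];  Q = [1, 3] / [2, 4] / [5, 6]
Final shape: (2, 2, 2).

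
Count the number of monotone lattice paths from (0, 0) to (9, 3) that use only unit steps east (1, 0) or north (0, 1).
Number of paths = 220

A monotone lattice path from (0, 0) to (9, 3) consists of 9 east steps and 3 north steps in some order, so it is determined by which 9 of the 12 steps are east. The count is C(12, 9) = 220.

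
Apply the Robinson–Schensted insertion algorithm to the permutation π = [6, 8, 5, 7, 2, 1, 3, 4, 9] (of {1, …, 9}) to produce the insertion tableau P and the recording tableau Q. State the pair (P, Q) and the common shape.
P = [1, 3, 4, 9] / [2, 7] / [5, 8] / [6];  Q = [1, 2, 8, 9] / [3, 4] / [5, 7] / [6];  common shape = (4, 2, 2, 1)

Row-insert the values π_1, π_2, … into P one at a time, bumping the leftmost entry strictly greater than the inserted value down to the next row. The recording tableau Q records, in position (i, j), the step at which that cell was added to P.
  Insert 6 (step 1): P = [6];  Q = [1]
  Insert 8 (step 2): P = [6, 8];  Q = [1, 2]
  Insert 5 (step 3): P = [5, 8] / [6];  Q = [1, 2] / [3]
  Insert 7 (step 4): P = [5, 7] / [6, 8];  Q = [1, 2] / [3, 4]
  Insert 2 (step 5): P = [2, 7] / [5, 8] / [6];  Q = [1, 2] / [3, 4] / [5]
  Insert 1 (step 6): P = [1, 7] / [2, 8] / [5] / [6];  Q = [1, 2] / [3, 4] / [5] / [6]
  Insert 3 (step 7): P = [1, 3] / [2, 7] / [5, 8] / [6];  Q = [1, 2] / [3, 4] / [5, 7] / [6]
  Insert 4 (step 8): P = [1, 3, 4] / [2, 7] / [5, 8] / [6];  Q = [1, 2, 8] / [3, 4] / [5, 7] / [6]
  Insert 9 (step 9): P = [1, 3, 4, 9] / [2, 7] / [5, 8] / [6];  Q = [1, 2, 8, 9] / [3, 4] / [5, 7] / [6]
Final shape: (4, 2, 2, 1).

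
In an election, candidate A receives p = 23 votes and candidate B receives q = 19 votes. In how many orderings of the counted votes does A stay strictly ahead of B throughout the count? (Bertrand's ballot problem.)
Strict-lead orderings = 42550029600

Total orderings of the 42 votes with 23 for A: C(42, 23) = 446775310800. By the Bertrand ballot formula (Cycle Lemma / reflection principle), the number of orderings in which A is strictly ahead of B throughout is (p − q)/(p + q) · C(p + q, p) = (23 − 19)/(23 + 19) · 446775310800 = 42550029600.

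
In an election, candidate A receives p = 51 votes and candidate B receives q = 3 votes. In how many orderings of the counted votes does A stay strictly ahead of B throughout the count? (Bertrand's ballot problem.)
Strict-lead orderings = 22048

Total orderings of the 54 votes with 51 for A: C(54, 51) = 24804. By the Bertrand ballot formula (Cycle Lemma / reflection principle), the number of orderings in which A is strictly ahead of B throughout is (p − q)/(p + q) · C(p + q, p) = (51 − 3)/(51 + 3) · 24804 = 22048.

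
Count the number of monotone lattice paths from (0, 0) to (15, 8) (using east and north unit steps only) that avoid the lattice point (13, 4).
Number of paths = 454614

Total paths from (0, 0) to (15, 8): C(23, 15) = 490314. Paths through (13, 4): (paths (0, 0) → (13, 4)) × (paths (13, 4) → (15, 8)) = C(17, 13) · C(6, 2) = 2380 · 15 = 35700. Avoidance count = 490314 − 35700 = 454614.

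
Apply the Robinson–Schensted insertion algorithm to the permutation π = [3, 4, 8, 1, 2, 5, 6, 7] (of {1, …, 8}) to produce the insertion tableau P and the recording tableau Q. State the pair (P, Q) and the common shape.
P = [1, 2, 5, 6, 7] / [3, 4, 8];  Q = [1, 2, 3, 7, 8] / [4, 5, 6];  common shape = (5, 3)

Row-insert the values π_1, π_2, … into P one at a time, bumping the leftmost entry strictly greater than the inserted value down to the next row. The recording tableau Q records, in position (i, j), the step at which that cell was added to P.
  Insert 3 (step 1): P = [3];  Q = [1]
  Insert 4 (step 2): P = [3, 4];  Q = [1, 2]
  Insert 8 (step 3): P = [3, 4, 8];  Q = [1, 2, 3]
  Insert 1 (step 4): P = [1, 4, 8] / [3];  Q = [1, 2, 3] / [4]
  Insert 2 (step 5): P = [1, 2, 8] / [3, 4];  Q = [1, 2, 3] / [4, 5]
  Insert 5 (step 6): P = [1, 2, 5] / [3, 4, 8];  Q = [1, 2, 3] / [4, 5, 6]
  Insert 6 (step 7): P = [1, 2, 5, 6] / [3, 4, 8];  Q = [1, 2, 3, 7] / [4, 5, 6]
  Insert 7 (step 8): P = [1, 2, 5, 6, 7] / [3, 4, 8];  Q = [1, 2, 3, 7, 8] / [4, 5, 6]
Final shape: (5, 3).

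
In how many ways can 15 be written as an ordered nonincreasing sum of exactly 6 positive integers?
p(15, 6 parts) = 26

Partitions of n into exactly k parts ↔ partitions of n − k into at most k parts (subtract 1 from each part). For n = 15, k = 6, the partitions are: 10+1+1+1+1+1, 9+2+1+1+1+1, 8+3+1+1+1+1, 8+2+2+1+1+1, 7+4+1+1+1+1, 7+3+2+1+1+1, 7+2+2+2+1+1, 6+5+1+1+1+1, 6+4+2+1+1+1, 6+3+3+1+1+1, 6+3+2+2+1+1, 6+2+2+2+2+1, 5+5+2+1+1+1, 5+4+3+1+1+1, 5+4+2+2+1+1, 5+3+3+2+1+1, 5+3+2+2+2+1, 5+2+2+2+2+2, 4+4+4+1+1+1, 4+4+3+2+1+1, 4+4+2+2+2+1, 4+3+3+3+1+1, 4+3+3+2+2+1, 4+3+2+2+2+2, 3+3+3+3+2+1, 3+3+3+2+2+2. Count = 26.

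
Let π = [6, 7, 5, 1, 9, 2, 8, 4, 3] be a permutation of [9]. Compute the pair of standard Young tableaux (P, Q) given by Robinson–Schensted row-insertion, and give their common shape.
P = [1, 2, 3] / [4, 7, 8] / [5, 9] / [6];  Q = [1, 2, 5] / [3, 6, 7] / [4, 8] / [9];  common shape = (3, 3, 2, 1)

Row-insert the values π_1, π_2, … into P one at a time, bumping the leftmost entry strictly greater than the inserted value down to the next row. The recording tableau Q records, in position (i, j), the step at which that cell was added to P.
  Insert 6 (step 1): P = [6];  Q = [1]
  Insert 7 (step 2): P = [6, 7];  Q = [1, 2]
  Insert 5 (step 3): P = [5, 7] / [6];  Q = [1, 2] / [3]
  Insert 1 (step 4): P = [1, 7] / [5] / [6];  Q = [1, 2] / [3] / [4]
  Insert 9 (step 5): P = [1, 7, 9] / [5] / [6];  Q = [1, 2, 5] / [3] / [4]
  Insert 2 (step 6): P = [1, 2, 9] / [5, 7] / [6];  Q = [1, 2, 5] / [3, 6] / [4]
  Insert 8 (step 7): P = [1, 2, 8] / [5, 7, 9] / [6];  Q = [1, 2, 5] / [3, 6, 7] / [4]
  Insert 4 (step 8): P = [1, 2, 4] / [5, 7, 8] / [6, 9];  Q = [1, 2, 5] / [3, 6, 7] / [4, 8]
  Insert 3 (step 9): P = [1, 2, 3] / [4, 7, 8] / [5, 9] / [6];  Q = [1, 2, 5] / [3, 6, 7] / [4, 8] / [9]
Final shape: (3, 3, 2, 1).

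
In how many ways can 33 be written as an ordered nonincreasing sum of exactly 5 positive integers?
p(33, 5 parts) = 540

Partitions of n into exactly k parts are in bijection with partitions of n − k into at most k parts (subtract 1 from each part). So p(33, exactly 5) = p(28, parts ≤ 5). Computing via the recurrence p(m, j) = p(m, j−1) + p(m−j, j) gives 540.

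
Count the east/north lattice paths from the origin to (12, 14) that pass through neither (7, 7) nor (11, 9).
Number of paths = 6240676

Inclusion–exclusion. Total paths: C(26, 12) = 9657700. Through P₁: C(14, 7)·C(12, 5) = 2718144. Through P₂: C(20, 11)·C(6, 1) = 1007760. Since P₁ is strictly southwest of P₂, a monotone path through both must visit P₁ then P₂; paths through both = C(14, 7)·C(6, 4)·C(6, 1) = 308880. Avoid both = 9657700 − 2718144 − 1007760 + 308880 = 6240676.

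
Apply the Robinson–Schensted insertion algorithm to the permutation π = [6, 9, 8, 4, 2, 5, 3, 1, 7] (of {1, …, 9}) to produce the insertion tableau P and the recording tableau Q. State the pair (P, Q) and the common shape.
P = [1, 3, 7] / [2, 5] / [4, 8] / [6] / [9];  Q = [1, 2, 9] / [3, 6] / [4, 7] / [5] / [8];  common shape = (3, 2, 2, 1, 1)

Row-insert the values π_1, π_2, … into P one at a time, bumping the leftmost entry strictly greater than the inserted value down to the next row. The recording tableau Q records, in position (i, j), the step at which that cell was added to P.
  Insert 6 (step 1): P = [6];  Q = [1]
  Insert 9 (step 2): P = [6, 9];  Q = [1, 2]
  Insert 8 (step 3): P = [6, 8] / [9];  Q = [1, 2] / [3]
  Insert 4 (step 4): P = [4, 8] / [6] / [9];  Q = [1, 2] / [3] / [4]
  Insert 2 (step 5): P = [2, 8] / [4] / [6] / [9];  Q = [1, 2] / [3] / [4] / [5]
  Insert 5 (step 6): P = [2, 5] / [4, 8] / [6] / [9];  Q = [1, 2] / [3, 6] / [4] / [5]
  Insert 3 (step 7): P = [2, 3] / [4, 5] / [6, 8] / [9];  Q = [1, 2] / [3, 6] / [4, 7] / [5]
  Insert 1 (step 8): P = [1, 3] / [2, 5] / [4, 8] / [6] / [9];  Q = [1, 2] / [3, 6] / [4, 7] / [5] / [8]
  Insert 7 (step 9): P = [1, 3, 7] / [2, 5] / [4, 8] / [6] / [9];  Q = [1, 2, 9] / [3, 6] / [4, 7] / [5] / [8]
Final shape: (3, 2, 2, 1, 1).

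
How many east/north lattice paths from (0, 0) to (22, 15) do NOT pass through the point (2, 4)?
Number of paths = 8094115035

Total paths from (0, 0) to (22, 15): C(37, 22) = 9364199760. Paths through (2, 4): (paths (0, 0) → (2, 4)) × (paths (2, 4) → (22, 15)) = C(6, 2) · C(31, 20) = 15 · 84672315 = 1270084725. Avoidance count = 9364199760 − 1270084725 = 8094115035.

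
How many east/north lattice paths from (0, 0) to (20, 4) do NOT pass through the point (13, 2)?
Number of paths = 6846

Total paths from (0, 0) to (20, 4): C(24, 20) = 10626. Paths through (13, 2): (paths (0, 0) → (13, 2)) × (paths (13, 2) → (20, 4)) = C(15, 13) · C(9, 7) = 105 · 36 = 3780. Avoidance count = 10626 − 3780 = 6846.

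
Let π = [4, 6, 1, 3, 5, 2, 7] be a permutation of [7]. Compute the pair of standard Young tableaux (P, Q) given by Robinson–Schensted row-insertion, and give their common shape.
P = [1, 2, 5, 7] / [3, 6] / [4];  Q = [1, 2, 5, 7] / [3, 4] / [6];  common shape = (4, 2, 1)

Row-insert the values π_1, π_2, … into P one at a time, bumping the leftmost entry strictly greater than the inserted value down to the next row. The recording tableau Q records, in position (i, j), the step at which that cell was added to P.
  Insert 4 (step 1): P = [4];  Q = [1]
  Insert 6 (step 2): P = [4, 6];  Q = [1, 2]
  Insert 1 (step 3): P = [1, 6] / [4];  Q = [1, 2] / [3]
  Insert 3 (step 4): P = [1, 3] / [4, 6];  Q = [1, 2] / [3, 4]
  Insert 5 (step 5): P = [1, 3, 5] / [4, 6];  Q = [1, 2, 5] / [3, 4]
  Insert 2 (step 6): P = [1, 2, 5] / [3, 6] / [4];  Q = [1, 2, 5] / [3, 4] / [6]
  Insert 7 (step 7): P = [1, 2, 5, 7] / [3, 6] / [4];  Q = [1, 2, 5, 7] / [3, 4] / [6]
Final shape: (4, 2, 1).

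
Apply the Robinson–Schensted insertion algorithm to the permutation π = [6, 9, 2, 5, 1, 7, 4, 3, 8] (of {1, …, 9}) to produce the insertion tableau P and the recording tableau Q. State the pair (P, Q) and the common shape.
P = [1, 3, 7, 8] / [2, 4] / [5, 9] / [6];  Q = [1, 2, 6, 9] / [3, 4] / [5, 7] / [8];  common shape = (4, 2, 2, 1)

Row-insert the values π_1, π_2, … into P one at a time, bumping the leftmost entry strictly greater than the inserted value down to the next row. The recording tableau Q records, in position (i, j), the step at which that cell was added to P.
  Insert 6 (step 1): P = [6];  Q = [1]
  Insert 9 (step 2): P = [6, 9];  Q = [1, 2]
  Insert 2 (step 3): P = [2, 9] / [6];  Q = [1, 2] / [3]
  Insert 5 (step 4): P = [2, 5] / [6, 9];  Q = [1, 2] / [3, 4]
  Insert 1 (step 5): P = [1, 5] / [2, 9] / [6];  Q = [1, 2] / [3, 4] / [5]
  Insert 7 (step 6): P = [1, 5, 7] / [2, 9] / [6];  Q = [1, 2, 6] / [3, 4] / [5]
  Insert 4 (step 7): P = [1, 4, 7] / [2, 5] / [6, 9];  Q = [1, 2, 6] / [3, 4] / [5, 7]
  Insert 3 (step 8): P = [1, 3, 7] / [2, 4] / [5, 9] / [6];  Q = [1, 2, 6] / [3, 4] / [5, 7] / [8]
  Insert 8 (step 9): P = [1, 3, 7, 8] / [2, 4] / [5, 9] / [6];  Q = [1, 2, 6, 9] / [3, 4] / [5, 7] / [8]
Final shape: (4, 2, 2, 1).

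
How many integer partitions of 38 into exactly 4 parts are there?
p(38, 4 parts) = 411

Partitions of n into exactly k parts are in bijection with partitions of n − k into at most k parts (subtract 1 from each part). So p(38, exactly 4) = p(34, parts ≤ 4). Computing via the recurrence p(m, j) = p(m, j−1) + p(m−j, j) gives 411.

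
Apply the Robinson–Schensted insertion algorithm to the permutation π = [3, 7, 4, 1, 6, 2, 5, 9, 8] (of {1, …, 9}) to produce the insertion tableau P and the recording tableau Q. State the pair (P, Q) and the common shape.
P = [1, 2, 5, 8] / [3, 4, 6, 9] / [7];  Q = [1, 2, 5, 8] / [3, 6, 7, 9] / [4];  common shape = (4, 4, 1)

Row-insert the values π_1, π_2, … into P one at a time, bumping the leftmost entry strictly greater than the inserted value down to the next row. The recording tableau Q records, in position (i, j), the step at which that cell was added to P.
  Insert 3 (step 1): P = [3];  Q = [1]
  Insert 7 (step 2): P = [3, 7];  Q = [1, 2]
  Insert 4 (step 3): P = [3, 4] / [7];  Q = [1, 2] / [3]
  Insert 1 (step 4): P = [1, 4] / [3] / [7];  Q = [1, 2] / [3] / [4]
  Insert 6 (step 5): P = [1, 4, 6] / [3] / [7];  Q = [1, 2, 5] / [3] / [4]
  Insert 2 (step 6): P = [1, 2, 6] / [3, 4] / [7];  Q = [1, 2, 5] / [3, 6] / [4]
  Insert 5 (step 7): P = [1, 2, 5] / [3, 4, 6] / [7];  Q = [1, 2, 5] / [3, 6, 7] / [4]
  Insert 9 (step 8): P = [1, 2, 5, 9] / [3, 4, 6] / [7];  Q = [1, 2, 5, 8] / [3, 6, 7] / [4]
  Insert 8 (step 9): P = [1, 2, 5, 8] / [3, 4, 6, 9] / [7];  Q = [1, 2, 5, 8] / [3, 6, 7, 9] / [4]
Final shape: (4, 4, 1).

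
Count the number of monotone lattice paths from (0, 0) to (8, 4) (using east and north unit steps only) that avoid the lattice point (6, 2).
Number of paths = 327

Total paths from (0, 0) to (8, 4): C(12, 8) = 495. Paths through (6, 2): (paths (0, 0) → (6, 2)) × (paths (6, 2) → (8, 4)) = C(8, 6) · C(4, 2) = 28 · 6 = 168. Avoidance count = 495 − 168 = 327.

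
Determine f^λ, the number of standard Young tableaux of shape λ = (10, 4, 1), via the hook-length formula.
# SYT of shape (10, 4, 1) = 7007

Hook-length formula: f^λ = n! / Π hook(c), product over all cells c of the Young diagram. For λ = (10, 4, 1), n = 15 boxes. Hook lengths by row (left-to-right, top-to-bottom): [12, 10, 9, 8, 6, 5, 4, 3, 2, 1]; [5, 3, 2, 1]; [1]. Product of hooks = 186624000. So f^λ = 15! / 186624000 = 1307674368000 / 186624000 = 7007.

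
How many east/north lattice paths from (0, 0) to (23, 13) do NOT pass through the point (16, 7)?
Number of paths = 1890100188

Total paths from (0, 0) to (23, 13): C(36, 23) = 2310789600. Paths through (16, 7): (paths (0, 0) → (16, 7)) × (paths (16, 7) → (23, 13)) = C(23, 16) · C(13, 7) = 245157 · 1716 = 420689412. Avoidance count = 2310789600 − 420689412 = 1890100188.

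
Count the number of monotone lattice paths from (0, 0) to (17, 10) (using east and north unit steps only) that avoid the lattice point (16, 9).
Number of paths = 4350335

Total paths from (0, 0) to (17, 10): C(27, 17) = 8436285. Paths through (16, 9): (paths (0, 0) → (16, 9)) × (paths (16, 9) → (17, 10)) = C(25, 16) · C(2, 1) = 2042975 · 2 = 4085950. Avoidance count = 8436285 − 4085950 = 4350335.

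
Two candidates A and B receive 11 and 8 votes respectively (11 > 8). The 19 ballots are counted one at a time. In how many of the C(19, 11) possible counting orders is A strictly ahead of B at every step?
Strict-lead orderings = 11934

Total orderings of the 19 votes with 11 for A: C(19, 11) = 75582. By the Bertrand ballot formula (Cycle Lemma / reflection principle), the number of orderings in which A is strictly ahead of B throughout is (p − q)/(p + q) · C(p + q, p) = (11 − 8)/(11 + 8) · 75582 = 11934.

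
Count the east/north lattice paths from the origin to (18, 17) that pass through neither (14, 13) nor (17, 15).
Number of paths = 2038067490

Inclusion–exclusion. Total paths: C(35, 18) = 4537567650. Through P₁: C(27, 14)·C(8, 4) = 1404081000. Through P₂: C(32, 17)·C(3, 1) = 1697168160. Since P₁ is strictly southwest of P₂, a monotone path through both must visit P₁ then P₂; paths through both = C(27, 14)·C(5, 3)·C(3, 1) = 601749000. Avoid both = 4537567650 − 1404081000 − 1697168160 + 601749000 = 2038067490.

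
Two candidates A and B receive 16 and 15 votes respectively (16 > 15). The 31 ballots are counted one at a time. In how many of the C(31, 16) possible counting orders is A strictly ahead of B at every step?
Strict-lead orderings = 9694845

Total orderings of the 31 votes with 16 for A: C(31, 16) = 300540195. By the Bertrand ballot formula (Cycle Lemma / reflection principle), the number of orderings in which A is strictly ahead of B throughout is (p − q)/(p + q) · C(p + q, p) = (16 − 15)/(16 + 15) · 300540195 = 9694845.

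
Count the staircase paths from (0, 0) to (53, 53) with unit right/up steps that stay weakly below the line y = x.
C_53 = 116157871455782434250553845880

These NE paths below the diagonal are counted by the Catalan number C_n = (1/(n + 1)) · C(2n, n). For n = 53: C_53 = (1/54) · C(106, 53) = 6272525058612251449529907677520/54 = 116157871455782434250553845880.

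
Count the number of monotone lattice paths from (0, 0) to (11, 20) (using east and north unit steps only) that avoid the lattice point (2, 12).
Number of paths = 82460105

Total paths from (0, 0) to (11, 20): C(31, 11) = 84672315. Paths through (2, 12): (paths (0, 0) → (2, 12)) × (paths (2, 12) → (11, 20)) = C(14, 2) · C(17, 9) = 91 · 24310 = 2212210. Avoidance count = 84672315 − 2212210 = 82460105.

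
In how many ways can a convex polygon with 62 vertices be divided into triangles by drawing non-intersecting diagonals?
C_60 = 1583850964596120042686772779038896

These polygon triangulations are counted by the Catalan number C_n = (1/(n + 1)) · C(2n, n). For n = 60: C_60 = (1/61) · C(120, 60) = 96614908840363322603893139521372656/61 = 1583850964596120042686772779038896.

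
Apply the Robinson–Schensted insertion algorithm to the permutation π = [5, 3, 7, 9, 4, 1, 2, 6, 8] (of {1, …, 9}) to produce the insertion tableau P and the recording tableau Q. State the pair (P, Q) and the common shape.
P = [1, 2, 6, 8] / [3, 4, 9] / [5, 7];  Q = [1, 3, 4, 9] / [2, 5, 8] / [6, 7];  common shape = (4, 3, 2)

Row-insert the values π_1, π_2, … into P one at a time, bumping the leftmost entry strictly greater than the inserted value down to the next row. The recording tableau Q records, in position (i, j), the step at which that cell was added to P.
  Insert 5 (step 1): P = [5];  Q = [1]
  Insert 3 (step 2): P = [3] / [5];  Q = [1] / [2]
  Insert 7 (step 3): P = [3, 7] / [5];  Q = [1, 3] / [2]
  Insert 9 (step 4): P = [3, 7, 9] / [5];  Q = [1, 3, 4] / [2]
  Insert 4 (step 5): P = [3, 4, 9] / [5, 7];  Q = [1, 3, 4] / [2, 5]
  Insert 1 (step 6): P = [1, 4, 9] / [3, 7] / [5];  Q = [1, 3, 4] / [2, 5] / [6]
  Insert 2 (step 7): P = [1, 2, 9] / [3, 4] / [5, 7];  Q = [1, 3, 4] / [2, 5] / [6, 7]
  Insert 6 (step 8): P = [1, 2, 6] / [3, 4, 9] / [5, 7];  Q = [1, 3, 4] / [2, 5, 8] / [6, 7]
  Insert 8 (step 9): P = [1, 2, 6, 8] / [3, 4, 9] / [5, 7];  Q = [1, 3, 4, 9] / [2, 5, 8] / [6, 7]
Final shape: (4, 3, 2).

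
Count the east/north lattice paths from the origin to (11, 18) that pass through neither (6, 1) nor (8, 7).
Number of paths = 32141956

Inclusion–exclusion. Total paths: C(29, 11) = 34597290. Through P₁: C(7, 6)·C(22, 5) = 184338. Through P₂: C(15, 8)·C(14, 3) = 2342340. Since P₁ is strictly southwest of P₂, a monotone path through both must visit P₁ then P₂; paths through both = C(7, 6)·C(8, 2)·C(14, 3) = 71344. Avoid both = 34597290 − 184338 − 2342340 + 71344 = 32141956.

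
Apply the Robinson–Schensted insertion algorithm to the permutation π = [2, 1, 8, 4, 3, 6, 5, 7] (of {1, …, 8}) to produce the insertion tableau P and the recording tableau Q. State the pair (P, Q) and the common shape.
P = [1, 3, 5, 7] / [2, 4, 6] / [8];  Q = [1, 3, 6, 8] / [2, 4, 7] / [5];  common shape = (4, 3, 1)

Row-insert the values π_1, π_2, … into P one at a time, bumping the leftmost entry strictly greater than the inserted value down to the next row. The recording tableau Q records, in position (i, j), the step at which that cell was added to P.
  Insert 2 (step 1): P = [2];  Q = [1]
  Insert 1 (step 2): P = [1] / [2];  Q = [1] / [2]
  Insert 8 (step 3): P = [1, 8] / [2];  Q = [1, 3] / [2]
  Insert 4 (step 4): P = [1, 4] / [2, 8];  Q = [1, 3] / [2, 4]
  Insert 3 (step 5): P = [1, 3] / [2, 4] / [8];  Q = [1, 3] / [2, 4] / [5]
  Insert 6 (step 6): P = [1, 3, 6] / [2, 4] / [8];  Q = [1, 3, 6] / [2, 4] / [5]
  Insert 5 (step 7): P = [1, 3, 5] / [2, 4, 6] / [8];  Q = [1, 3, 6] / [2, 4, 7] / [5]
  Insert 7 (step 8): P = [1, 3, 5, 7] / [2, 4, 6] / [8];  Q = [1, 3, 6, 8] / [2, 4, 7] / [5]
Final shape: (4, 3, 1).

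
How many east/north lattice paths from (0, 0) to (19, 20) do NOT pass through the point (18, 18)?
Number of paths = 41697858510

Total paths from (0, 0) to (19, 20): C(39, 19) = 68923264410. Paths through (18, 18): (paths (0, 0) → (18, 18)) × (paths (18, 18) → (19, 20)) = C(36, 18) · C(3, 1) = 9075135300 · 3 = 27225405900. Avoidance count = 68923264410 − 27225405900 = 41697858510.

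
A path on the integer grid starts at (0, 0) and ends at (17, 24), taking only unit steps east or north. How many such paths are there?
Number of paths = 151584480450

A monotone lattice path from (0, 0) to (17, 24) consists of 17 east steps and 24 north steps in some order, so it is determined by which 17 of the 41 steps are east. The count is C(41, 17) = 151584480450.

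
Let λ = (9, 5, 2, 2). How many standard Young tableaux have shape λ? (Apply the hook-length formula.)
# SYT of shape (9, 5, 2, 2) = 1989000

Hook-length formula: f^λ = n! / Π hook(c), product over all cells c of the Young diagram. For λ = (9, 5, 2, 2), n = 18 boxes. Hook lengths by row (left-to-right, top-to-bottom): [12, 11, 8, 7, 6, 4, 3, 2, 1]; [7, 6, 3, 2, 1]; [3, 2]; [2, 1]. Product of hooks = 3218890752. So f^λ = 18! / 3218890752 = 6402373705728000 / 3218890752 = 1989000.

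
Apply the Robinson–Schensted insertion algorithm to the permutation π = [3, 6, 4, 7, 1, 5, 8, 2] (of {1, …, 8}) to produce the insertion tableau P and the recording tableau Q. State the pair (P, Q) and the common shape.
P = [1, 2, 5, 8] / [3, 4] / [6, 7];  Q = [1, 2, 4, 7] / [3, 6] / [5, 8];  common shape = (4, 2, 2)

Row-insert the values π_1, π_2, … into P one at a time, bumping the leftmost entry strictly greater than the inserted value down to the next row. The recording tableau Q records, in position (i, j), the step at which that cell was added to P.
  Insert 3 (step 1): P = [3];  Q = [1]
  Insert 6 (step 2): P = [3, 6];  Q = [1, 2]
  Insert 4 (step 3): P = [3, 4] / [6];  Q = [1, 2] / [3]
  Insert 7 (step 4): P = [3, 4, 7] / [6];  Q = [1, 2, 4] / [3]
  Insert 1 (step 5): P = [1, 4, 7] / [3] / [6];  Q = [1, 2, 4] / [3] / [5]
  Insert 5 (step 6): P = [1, 4, 5] / [3, 7] / [6];  Q = [1, 2, 4] / [3, 6] / [5]
  Insert 8 (step 7): P = [1, 4, 5, 8] / [3, 7] / [6];  Q = [1, 2, 4, 7] / [3, 6] / [5]
  Insert 2 (step 8): P = [1, 2, 5, 8] / [3, 4] / [6, 7];  Q = [1, 2, 4, 7] / [3, 6] / [5, 8]
Final shape: (4, 2, 2).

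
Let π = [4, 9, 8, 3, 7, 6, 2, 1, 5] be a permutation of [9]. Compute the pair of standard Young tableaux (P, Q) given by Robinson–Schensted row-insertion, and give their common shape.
P = [1, 5] / [2, 6] / [3, 7] / [4] / [8] / [9];  Q = [1, 2] / [3, 5] / [4, 9] / [6] / [7] / [8];  common shape = (2, 2, 2, 1, 1, 1)

Row-insert the values π_1, π_2, … into P one at a time, bumping the leftmost entry strictly greater than the inserted value down to the next row. The recording tableau Q records, in position (i, j), the step at which that cell was added to P.
  Insert 4 (step 1): P = [4];  Q = [1]
  Insert 9 (step 2): P = [4, 9];  Q = [1, 2]
  Insert 8 (step 3): P = [4, 8] / [9];  Q = [1, 2] / [3]
  Insert 3 (step 4): P = [3, 8] / [4] / [9];  Q = [1, 2] / [3] / [4]
  Insert 7 (step 5): P = [3, 7] / [4, 8] / [9];  Q = [1, 2] / [3, 5] / [4]
  Insert 6 (step 6): P = [3, 6] / [4, 7] / [8] / [9];  Q = [1, 2] / [3, 5] / [4] / [6]
  Insert 2 (step 7): P = [2, 6] / [3, 7] / [4] / [8] / [9];  Q = [1, 2] / [3, 5] / [4] / [6] / [7]
  Insert 1 (step 8): P = [1, 6] / [2, 7] / [3] / [4] / [8] / [9];  Q = [1, 2] / [3, 5] / [4] / [6] / [7] / [8]
  Insert 5 (step 9): P = [1, 5] / [2, 6] / [3, 7] / [4] / [8] / [9];  Q = [1, 2] / [3, 5] / [4, 9] / [6] / [7] / [8]
Final shape: (2, 2, 2, 1, 1, 1).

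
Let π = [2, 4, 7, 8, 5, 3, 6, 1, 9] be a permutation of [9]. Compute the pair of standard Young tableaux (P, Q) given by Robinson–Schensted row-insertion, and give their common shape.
P = [1, 3, 5, 6, 9] / [2, 8] / [4] / [7];  Q = [1, 2, 3, 4, 9] / [5, 7] / [6] / [8];  common shape = (5, 2, 1, 1)

Row-insert the values π_1, π_2, … into P one at a time, bumping the leftmost entry strictly greater than the inserted value down to the next row. The recording tableau Q records, in position (i, j), the step at which that cell was added to P.
  Insert 2 (step 1): P = [2];  Q = [1]
  Insert 4 (step 2): P = [2, 4];  Q = [1, 2]
  Insert 7 (step 3): P = [2, 4, 7];  Q = [1, 2, 3]
  Insert 8 (step 4): P = [2, 4, 7, 8];  Q = [1, 2, 3, 4]
  Insert 5 (step 5): P = [2, 4, 5, 8] / [7];  Q = [1, 2, 3, 4] / [5]
  Insert 3 (step 6): P = [2, 3, 5, 8] / [4] / [7];  Q = [1, 2, 3, 4] / [5] / [6]
  Insert 6 (step 7): P = [2, 3, 5, 6] / [4, 8] / [7];  Q = [1, 2, 3, 4] / [5, 7] / [6]
  Insert 1 (step 8): P = [1, 3, 5, 6] / [2, 8] / [4] / [7];  Q = [1, 2, 3, 4] / [5, 7] / [6] / [8]
  Insert 9 (step 9): P = [1, 3, 5, 6, 9] / [2, 8] / [4] / [7];  Q = [1, 2, 3, 4, 9] / [5, 7] / [6] / [8]
Final shape: (5, 2, 1, 1).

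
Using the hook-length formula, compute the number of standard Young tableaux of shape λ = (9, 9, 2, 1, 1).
# SYT of shape (9, 9, 2, 1, 1) = 49244580

Hook-length formula: f^λ = n! / Π hook(c), product over all cells c of the Young diagram. For λ = (9, 9, 2, 1, 1), n = 22 boxes. Hook lengths by row (left-to-right, top-to-bottom): [13, 10, 8, 7, 6, 5, 4, 3, 2]; [12, 9, 7, 6, 5, 4, 3, 2, 1]; [4, 1]; [2]; [1]. Product of hooks = 22824861696000. So f^λ = 22! / 22824861696000 = 1124000727777607680000 / 22824861696000 = 49244580.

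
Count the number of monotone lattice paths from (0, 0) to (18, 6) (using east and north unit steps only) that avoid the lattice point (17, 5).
Number of paths = 81928

Total paths from (0, 0) to (18, 6): C(24, 18) = 134596. Paths through (17, 5): (paths (0, 0) → (17, 5)) × (paths (17, 5) → (18, 6)) = C(22, 17) · C(2, 1) = 26334 · 2 = 52668. Avoidance count = 134596 − 52668 = 81928.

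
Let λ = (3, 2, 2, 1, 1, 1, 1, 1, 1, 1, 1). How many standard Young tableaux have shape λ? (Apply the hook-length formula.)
# SYT of shape (3, 2, 2, 1, 1, 1, 1, 1, 1, 1, 1) = 2835

Hook-length formula: f^λ = n! / Π hook(c), product over all cells c of the Young diagram. For λ = (3, 2, 2, 1, 1, 1, 1, 1, 1, 1, 1), n = 15 boxes. Hook lengths by row (left-to-right, top-to-bottom): [13, 4, 1]; [11, 2]; [10, 1]; [8]; [7]; [6]; [5]; [4]; [3]; [2]; [1]. Product of hooks = 461260800. So f^λ = 15! / 461260800 = 1307674368000 / 461260800 = 2835.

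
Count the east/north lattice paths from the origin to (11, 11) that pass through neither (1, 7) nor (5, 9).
Number of paths = 644728

Inclusion–exclusion. Total paths: C(22, 11) = 705432. Through P₁: C(8, 1)·C(14, 10) = 8008. Through P₂: C(14, 5)·C(8, 6) = 56056. Since P₁ is strictly southwest of P₂, a monotone path through both must visit P₁ then P₂; paths through both = C(8, 1)·C(6, 4)·C(8, 6) = 3360. Avoid both = 705432 − 8008 − 56056 + 3360 = 644728.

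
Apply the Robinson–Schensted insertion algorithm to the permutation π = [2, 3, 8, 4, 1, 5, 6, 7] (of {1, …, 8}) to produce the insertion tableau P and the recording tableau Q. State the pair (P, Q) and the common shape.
P = [1, 3, 4, 5, 6, 7] / [2] / [8];  Q = [1, 2, 3, 6, 7, 8] / [4] / [5];  common shape = (6, 1, 1)

Row-insert the values π_1, π_2, … into P one at a time, bumping the leftmost entry strictly greater than the inserted value down to the next row. The recording tableau Q records, in position (i, j), the step at which that cell was added to P.
  Insert 2 (step 1): P = [2];  Q = [1]
  Insert 3 (step 2): P = [2, 3];  Q = [1, 2]
  Insert 8 (step 3): P = [2, 3, 8];  Q = [1, 2, 3]
  Insert 4 (step 4): P = [2, 3, 4] / [8];  Q = [1, 2, 3] / [4]
  Insert 1 (step 5): P = [1, 3, 4] / [2] / [8];  Q = [1, 2, 3] / [4] / [5]
  Insert 5 (step 6): P = [1, 3, 4, 5] / [2] / [8];  Q = [1, 2, 3, 6] / [4] / [5]
  Insert 6 (step 7): P = [1, 3, 4, 5, 6] / [2] / [8];  Q = [1, 2, 3, 6, 7] / [4] / [5]
  Insert 7 (step 8): P = [1, 3, 4, 5, 6, 7] / [2] / [8];  Q = [1, 2, 3, 6, 7, 8] / [4] / [5]
Final shape: (6, 1, 1).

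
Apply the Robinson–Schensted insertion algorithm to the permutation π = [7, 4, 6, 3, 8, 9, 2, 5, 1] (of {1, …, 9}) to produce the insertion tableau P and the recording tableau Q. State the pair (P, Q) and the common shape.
P = [1, 5, 8, 9] / [2, 6] / [3] / [4] / [7];  Q = [1, 3, 5, 6] / [2, 8] / [4] / [7] / [9];  common shape = (4, 2, 1, 1, 1)

Row-insert the values π_1, π_2, … into P one at a time, bumping the leftmost entry strictly greater than the inserted value down to the next row. The recording tableau Q records, in position (i, j), the step at which that cell was added to P.
  Insert 7 (step 1): P = [7];  Q = [1]
  Insert 4 (step 2): P = [4] / [7];  Q = [1] / [2]
  Insert 6 (step 3): P = [4, 6] / [7];  Q = [1, 3] / [2]
  Insert 3 (step 4): P = [3, 6] / [4] / [7];  Q = [1, 3] / [2] / [4]
  Insert 8 (step 5): P = [3, 6, 8] / [4] / [7];  Q = [1, 3, 5] / [2] / [4]
  Insert 9 (step 6): P = [3, 6, 8, 9] / [4] / [7];  Q = [1, 3, 5, 6] / [2] / [4]
  Insert 2 (step 7): P = [2, 6, 8, 9] / [3] / [4] / [7];  Q = [1, 3, 5, 6] / [2] / [4] / [7]
  Insert 5 (step 8): P = [2, 5, 8, 9] / [3, 6] / [4] / [7];  Q = [1, 3, 5, 6] / [2, 8] / [4] / [7]
  Insert 1 (step 9): P = [1, 5, 8, 9] / [2, 6] / [3] / [4] / [7];  Q = [1, 3, 5, 6] / [2, 8] / [4] / [7] / [9]
Final shape: (4, 2, 1, 1, 1).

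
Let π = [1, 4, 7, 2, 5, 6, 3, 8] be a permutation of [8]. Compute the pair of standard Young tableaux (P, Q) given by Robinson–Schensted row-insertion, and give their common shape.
P = [1, 2, 3, 6, 8] / [4, 5] / [7];  Q = [1, 2, 3, 6, 8] / [4, 5] / [7];  common shape = (5, 2, 1)

Row-insert the values π_1, π_2, … into P one at a time, bumping the leftmost entry strictly greater than the inserted value down to the next row. The recording tableau Q records, in position (i, j), the step at which that cell was added to P.
  Insert 1 (step 1): P = [1];  Q = [1]
  Insert 4 (step 2): P = [1, 4];  Q = [1, 2]
  Insert 7 (step 3): P = [1, 4, 7];  Q = [1, 2, 3]
  Insert 2 (step 4): P = [1, 2, 7] / [4];  Q = [1, 2, 3] / [4]
  Insert 5 (step 5): P = [1, 2, 5] / [4, 7];  Q = [1, 2, 3] / [4, 5]
  Insert 6 (step 6): P = [1, 2, 5, 6] / [4, 7];  Q = [1, 2, 3, 6] / [4, 5]
  Insert 3 (step 7): P = [1, 2, 3, 6] / [4, 5] / [7];  Q = [1, 2, 3, 6] / [4, 5] / [7]
  Insert 8 (step 8): P = [1, 2, 3, 6, 8] / [4, 5] / [7];  Q = [1, 2, 3, 6, 8] / [4, 5] / [7]
Final shape: (5, 2, 1).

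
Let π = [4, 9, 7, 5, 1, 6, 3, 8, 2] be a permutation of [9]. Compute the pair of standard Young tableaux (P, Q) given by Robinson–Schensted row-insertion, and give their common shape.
P = [1, 2, 6, 8] / [3, 5] / [4] / [7] / [9];  Q = [1, 2, 6, 8] / [3, 7] / [4] / [5] / [9];  common shape = (4, 2, 1, 1, 1)

Row-insert the values π_1, π_2, … into P one at a time, bumping the leftmost entry strictly greater than the inserted value down to the next row. The recording tableau Q records, in position (i, j), the step at which that cell was added to P.
  Insert 4 (step 1): P = [4];  Q = [1]
  Insert 9 (step 2): P = [4, 9];  Q = [1, 2]
  Insert 7 (step 3): P = [4, 7] / [9];  Q = [1, 2] / [3]
  Insert 5 (step 4): P = [4, 5] / [7] / [9];  Q = [1, 2] / [3] / [4]
  Insert 1 (step 5): P = [1, 5] / [4] / [7] / [9];  Q = [1, 2] / [3] / [4] / [5]
  Insert 6 (step 6): P = [1, 5, 6] / [4] / [7] / [9];  Q = [1, 2, 6] / [3] / [4] / [5]
  Insert 3 (step 7): P = [1, 3, 6] / [4, 5] / [7] / [9];  Q = [1, 2, 6] / [3, 7] / [4] / [5]
  Insert 8 (step 8): P = [1, 3, 6, 8] / [4, 5] / [7] / [9];  Q = [1, 2, 6, 8] / [3, 7] / [4] / [5]
  Insert 2 (step 9): P = [1, 2, 6, 8] / [3, 5] / [4] / [7] / [9];  Q = [1, 2, 6, 8] / [3, 7] / [4] / [5] / [9]
Final shape: (4, 2, 1, 1, 1).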